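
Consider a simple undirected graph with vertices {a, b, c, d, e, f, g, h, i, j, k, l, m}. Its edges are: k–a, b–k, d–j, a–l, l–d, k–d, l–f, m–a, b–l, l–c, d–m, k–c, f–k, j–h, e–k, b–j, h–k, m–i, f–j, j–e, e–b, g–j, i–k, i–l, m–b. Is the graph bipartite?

No

The cycle b-e-j-b has length 3, which is odd, so the graph is not bipartite.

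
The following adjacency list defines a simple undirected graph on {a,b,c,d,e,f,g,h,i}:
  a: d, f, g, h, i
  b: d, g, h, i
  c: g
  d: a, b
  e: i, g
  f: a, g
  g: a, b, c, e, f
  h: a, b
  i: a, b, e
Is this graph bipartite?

No

a-f-g-a is an odd cycle (length 3), and a bipartite graph can contain only even cycles.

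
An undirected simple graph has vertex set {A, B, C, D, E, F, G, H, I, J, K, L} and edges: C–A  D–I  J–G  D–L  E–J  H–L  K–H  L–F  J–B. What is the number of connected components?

Component: {A, C}
Component: {B, E, G, J}
Component: {D, F, H, I, K, L}

3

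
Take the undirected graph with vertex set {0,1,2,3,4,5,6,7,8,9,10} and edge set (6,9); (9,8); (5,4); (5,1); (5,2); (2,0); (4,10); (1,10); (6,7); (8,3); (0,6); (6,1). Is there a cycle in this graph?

The graph has 11 vertices, 12 edges, and 1 connected component.
One cycle is 1-5-4-10-1.

Yes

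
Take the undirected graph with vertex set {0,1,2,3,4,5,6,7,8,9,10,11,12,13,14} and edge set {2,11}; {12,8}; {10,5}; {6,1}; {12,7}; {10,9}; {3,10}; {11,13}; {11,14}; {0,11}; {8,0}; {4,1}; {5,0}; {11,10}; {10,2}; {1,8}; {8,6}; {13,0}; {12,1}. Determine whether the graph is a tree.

No

The graph has 15 vertices and 19 edges.
Connected but with 19 > 14 edges, so it has a cycle and is not a tree.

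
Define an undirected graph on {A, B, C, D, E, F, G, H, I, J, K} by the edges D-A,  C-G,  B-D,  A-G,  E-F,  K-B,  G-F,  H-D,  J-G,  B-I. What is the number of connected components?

1

Component: {A, B, C, D, E, F, G, H, I, J, K}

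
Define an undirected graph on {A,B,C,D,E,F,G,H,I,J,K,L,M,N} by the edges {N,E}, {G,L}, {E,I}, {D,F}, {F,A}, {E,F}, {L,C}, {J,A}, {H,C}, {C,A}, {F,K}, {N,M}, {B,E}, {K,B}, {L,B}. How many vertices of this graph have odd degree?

10

Degrees: A:3, B:3, C:3, D:1, E:4, F:4, G:1, H:1, I:1, J:1, K:2, L:3, M:1, N:2
Odd-degree vertices: A, B, C, D, G, H, I, J, L, M.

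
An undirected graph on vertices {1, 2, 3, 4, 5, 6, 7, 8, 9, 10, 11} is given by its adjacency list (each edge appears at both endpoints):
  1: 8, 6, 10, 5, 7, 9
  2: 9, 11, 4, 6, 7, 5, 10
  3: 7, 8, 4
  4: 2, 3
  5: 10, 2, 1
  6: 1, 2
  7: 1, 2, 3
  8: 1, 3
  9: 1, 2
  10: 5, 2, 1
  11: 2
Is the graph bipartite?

No

The cycle 10-5-2-10 has length 3, which is odd, so the graph is not bipartite.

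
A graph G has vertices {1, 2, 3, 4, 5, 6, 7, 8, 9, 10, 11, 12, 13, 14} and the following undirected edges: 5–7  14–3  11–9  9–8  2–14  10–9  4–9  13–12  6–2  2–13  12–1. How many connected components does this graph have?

Component: {5, 7}
Component: {4, 8, 9, 10, 11}
Component: {1, 2, 3, 6, 12, 13, 14}

3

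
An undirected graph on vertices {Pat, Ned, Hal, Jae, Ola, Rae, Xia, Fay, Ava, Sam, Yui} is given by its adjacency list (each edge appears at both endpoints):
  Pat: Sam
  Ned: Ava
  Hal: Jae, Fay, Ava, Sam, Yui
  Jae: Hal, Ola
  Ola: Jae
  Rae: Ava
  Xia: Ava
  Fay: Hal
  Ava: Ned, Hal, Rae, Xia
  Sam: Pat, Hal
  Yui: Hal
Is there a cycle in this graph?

No

|V| = 11, |E| = 10, number of components = 1.
A forest on 11 vertices with 1 component has exactly 10 edges, which matches — so no cycle.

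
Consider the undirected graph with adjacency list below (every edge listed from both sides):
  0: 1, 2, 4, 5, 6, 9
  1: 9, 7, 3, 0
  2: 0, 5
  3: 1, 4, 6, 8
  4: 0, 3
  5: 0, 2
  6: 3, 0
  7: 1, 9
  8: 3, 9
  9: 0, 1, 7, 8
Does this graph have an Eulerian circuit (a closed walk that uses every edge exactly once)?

Yes

Degrees: 0:6, 1:4, 2:2, 3:4, 4:2, 5:2, 6:2, 7:2, 8:2, 9:4
Every vertex has even degree and the edges form a single connected piece, so an Eulerian circuit exists.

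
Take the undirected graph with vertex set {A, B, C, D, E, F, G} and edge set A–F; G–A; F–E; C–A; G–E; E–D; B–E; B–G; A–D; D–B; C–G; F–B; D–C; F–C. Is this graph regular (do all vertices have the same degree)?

Yes

Degrees: A:4, B:4, C:4, D:4, E:4, F:4, G:4
Every vertex has degree 4, so the graph is 4-regular.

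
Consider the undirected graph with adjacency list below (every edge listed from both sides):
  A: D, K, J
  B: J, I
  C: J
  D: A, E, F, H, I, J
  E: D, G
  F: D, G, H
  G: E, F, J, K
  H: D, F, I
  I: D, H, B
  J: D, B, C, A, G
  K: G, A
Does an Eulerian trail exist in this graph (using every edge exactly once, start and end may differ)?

Degrees: A:3, B:2, C:1, D:6, E:2, F:3, G:4, H:3, I:3, J:5, K:2
Odd-degree vertices: A, C, F, H, I, J (6 total).
An Eulerian trail requires 0 or 2 odd-degree vertices; here there are 6.

No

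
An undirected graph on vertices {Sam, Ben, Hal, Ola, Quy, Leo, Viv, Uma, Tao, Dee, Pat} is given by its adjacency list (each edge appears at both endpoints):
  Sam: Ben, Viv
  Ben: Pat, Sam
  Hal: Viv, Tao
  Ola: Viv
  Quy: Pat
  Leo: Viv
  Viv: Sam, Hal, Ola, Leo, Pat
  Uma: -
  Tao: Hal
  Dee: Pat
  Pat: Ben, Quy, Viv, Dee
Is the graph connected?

No

Component: {Uma}
Component: {Sam, Ben, Hal, Ola, Quy, Leo, Viv, Tao, Dee, Pat}
There are 2 separate components, so the graph is not connected.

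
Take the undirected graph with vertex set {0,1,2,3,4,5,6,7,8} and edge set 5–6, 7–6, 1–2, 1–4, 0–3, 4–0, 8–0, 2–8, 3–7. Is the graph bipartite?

0-4-1-2-8-0 is an odd cycle (length 5), and a bipartite graph can contain only even cycles.

No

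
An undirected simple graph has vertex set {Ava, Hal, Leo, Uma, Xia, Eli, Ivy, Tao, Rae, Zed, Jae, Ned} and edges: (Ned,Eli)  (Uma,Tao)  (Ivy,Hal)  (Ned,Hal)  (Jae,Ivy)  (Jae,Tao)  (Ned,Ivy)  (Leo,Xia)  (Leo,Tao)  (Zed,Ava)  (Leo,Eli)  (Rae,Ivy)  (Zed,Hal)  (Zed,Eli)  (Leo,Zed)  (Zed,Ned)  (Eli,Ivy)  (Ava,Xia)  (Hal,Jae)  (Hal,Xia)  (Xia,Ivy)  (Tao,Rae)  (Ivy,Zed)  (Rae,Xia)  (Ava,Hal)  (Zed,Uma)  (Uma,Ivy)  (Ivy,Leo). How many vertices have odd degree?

8

Degrees: Ava:3, Hal:6, Leo:5, Uma:3, Xia:5, Eli:4, Ivy:9, Tao:4, Rae:3, Zed:7, Jae:3, Ned:4
Odd-degree vertices: Ava, Leo, Uma, Xia, Ivy, Rae, Zed, Jae.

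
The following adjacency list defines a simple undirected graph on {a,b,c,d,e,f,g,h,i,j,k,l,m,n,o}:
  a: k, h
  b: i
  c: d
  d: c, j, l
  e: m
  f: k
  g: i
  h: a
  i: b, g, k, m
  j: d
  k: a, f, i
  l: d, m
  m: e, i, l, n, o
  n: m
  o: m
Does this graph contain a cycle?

No

The graph has 15 vertices, 14 edges, and 1 connected component.
Since 14 = 15 - 1, the graph is a forest and contains no cycle.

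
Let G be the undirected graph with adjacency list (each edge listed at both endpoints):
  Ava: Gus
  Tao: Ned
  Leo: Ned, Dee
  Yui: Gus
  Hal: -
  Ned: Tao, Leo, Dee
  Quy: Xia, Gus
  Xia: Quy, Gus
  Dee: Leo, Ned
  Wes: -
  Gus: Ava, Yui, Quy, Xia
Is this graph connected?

Component: {Hal}
Component: {Wes}
Component: {Tao, Leo, Ned, Dee}
Component: {Ava, Yui, Quy, Xia, Gus}
No edge joins these 4 groups, so the graph is disconnected.

No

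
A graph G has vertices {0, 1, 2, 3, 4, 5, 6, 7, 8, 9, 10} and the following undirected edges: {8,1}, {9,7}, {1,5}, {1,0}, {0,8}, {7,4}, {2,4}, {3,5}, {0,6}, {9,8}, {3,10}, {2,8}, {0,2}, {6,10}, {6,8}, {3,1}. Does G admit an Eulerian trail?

Degrees: 0:4, 1:4, 2:3, 3:3, 4:2, 5:2, 6:3, 7:2, 8:5, 9:2, 10:2
Odd-degree vertices: 2, 3, 6, 8 (4 total).
An Eulerian trail requires 0 or 2 odd-degree vertices; here there are 4.

No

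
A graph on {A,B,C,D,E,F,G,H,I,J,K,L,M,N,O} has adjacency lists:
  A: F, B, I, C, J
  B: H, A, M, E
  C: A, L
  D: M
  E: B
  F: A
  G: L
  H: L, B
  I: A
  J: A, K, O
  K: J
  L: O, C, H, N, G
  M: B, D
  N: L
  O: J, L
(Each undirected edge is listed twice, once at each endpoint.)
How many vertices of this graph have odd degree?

Degrees: A:5, B:4, C:2, D:1, E:1, F:1, G:1, H:2, I:1, J:3, K:1, L:5, M:2, N:1, O:2
Odd-degree vertices: A, D, E, F, G, I, J, K, L, N.

10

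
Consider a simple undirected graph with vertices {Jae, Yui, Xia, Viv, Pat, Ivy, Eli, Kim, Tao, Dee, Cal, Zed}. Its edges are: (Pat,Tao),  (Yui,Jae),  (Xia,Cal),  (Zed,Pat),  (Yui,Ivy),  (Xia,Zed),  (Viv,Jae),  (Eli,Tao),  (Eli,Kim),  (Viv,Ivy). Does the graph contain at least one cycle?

|V| = 12, |E| = 10, number of components = 3.
Since 10 > 12 - 3, a cycle must exist; for instance Jae-Viv-Ivy-Yui-Jae.

Yes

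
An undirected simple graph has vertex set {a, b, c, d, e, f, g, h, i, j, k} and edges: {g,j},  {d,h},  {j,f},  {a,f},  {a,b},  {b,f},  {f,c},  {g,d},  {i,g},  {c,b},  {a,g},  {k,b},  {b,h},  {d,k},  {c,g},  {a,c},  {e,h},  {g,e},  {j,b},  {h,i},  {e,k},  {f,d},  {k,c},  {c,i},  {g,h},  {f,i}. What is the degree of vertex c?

Neighbors of c: a, b, f, g, i, k.

6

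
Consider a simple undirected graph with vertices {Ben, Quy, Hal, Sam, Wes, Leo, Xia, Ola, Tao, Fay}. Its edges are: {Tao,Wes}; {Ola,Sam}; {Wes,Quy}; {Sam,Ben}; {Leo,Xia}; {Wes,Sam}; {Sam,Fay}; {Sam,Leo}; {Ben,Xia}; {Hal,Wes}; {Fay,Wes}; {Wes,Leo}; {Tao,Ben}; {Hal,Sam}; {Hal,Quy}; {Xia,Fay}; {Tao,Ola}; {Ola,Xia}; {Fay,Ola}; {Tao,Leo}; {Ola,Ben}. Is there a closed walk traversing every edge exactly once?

No

Degrees: Ben:4, Quy:2, Hal:3, Sam:6, Wes:6, Leo:4, Xia:4, Ola:5, Tao:4, Fay:4
Vertices with odd degree: Hal, Ola. An Eulerian circuit requires all degrees even.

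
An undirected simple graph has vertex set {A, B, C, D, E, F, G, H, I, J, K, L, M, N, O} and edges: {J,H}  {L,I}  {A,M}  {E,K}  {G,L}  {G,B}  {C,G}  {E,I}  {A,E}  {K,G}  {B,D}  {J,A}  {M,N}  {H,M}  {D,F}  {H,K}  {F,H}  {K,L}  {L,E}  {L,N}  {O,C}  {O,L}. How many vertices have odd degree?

Degrees: A:3, B:2, C:2, D:2, E:4, F:2, G:4, H:4, I:2, J:2, K:4, L:6, M:3, N:2, O:2
Odd-degree vertices: A, M.

2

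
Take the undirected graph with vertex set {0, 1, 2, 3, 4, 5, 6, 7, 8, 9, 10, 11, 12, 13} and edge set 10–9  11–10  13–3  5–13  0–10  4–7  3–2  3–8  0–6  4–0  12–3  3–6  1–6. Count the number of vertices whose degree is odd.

12

Degrees: 0:3, 1:1, 2:1, 3:5, 4:2, 5:1, 6:3, 7:1, 8:1, 9:1, 10:3, 11:1, 12:1, 13:2
Odd-degree vertices: 0, 1, 2, 3, 5, 6, 7, 8, 9, 10, 11, 12.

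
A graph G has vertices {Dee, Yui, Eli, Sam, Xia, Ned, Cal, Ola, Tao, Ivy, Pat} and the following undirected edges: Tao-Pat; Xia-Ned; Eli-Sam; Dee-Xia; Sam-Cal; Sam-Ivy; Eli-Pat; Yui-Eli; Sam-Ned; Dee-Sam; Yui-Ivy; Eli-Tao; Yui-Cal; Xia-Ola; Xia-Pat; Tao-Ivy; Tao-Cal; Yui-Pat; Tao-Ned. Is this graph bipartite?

No

The cycle Yui-Eli-Pat-Yui has length 3, which is odd, so the graph is not bipartite.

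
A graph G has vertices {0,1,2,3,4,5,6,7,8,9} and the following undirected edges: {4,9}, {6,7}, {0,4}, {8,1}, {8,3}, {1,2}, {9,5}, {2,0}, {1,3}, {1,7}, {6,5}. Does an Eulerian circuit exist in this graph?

Degrees: 0:2, 1:4, 2:2, 3:2, 4:2, 5:2, 6:2, 7:2, 8:2, 9:2
Every vertex has even degree and the edges form a single connected piece, so an Eulerian circuit exists.

Yes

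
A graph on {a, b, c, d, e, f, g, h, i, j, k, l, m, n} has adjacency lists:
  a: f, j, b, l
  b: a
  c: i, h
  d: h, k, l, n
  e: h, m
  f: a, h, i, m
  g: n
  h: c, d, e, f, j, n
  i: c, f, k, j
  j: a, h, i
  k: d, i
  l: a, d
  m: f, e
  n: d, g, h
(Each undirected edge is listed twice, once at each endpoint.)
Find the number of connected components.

Component: {a, b, c, d, e, f, g, h, i, j, k, l, m, n}

1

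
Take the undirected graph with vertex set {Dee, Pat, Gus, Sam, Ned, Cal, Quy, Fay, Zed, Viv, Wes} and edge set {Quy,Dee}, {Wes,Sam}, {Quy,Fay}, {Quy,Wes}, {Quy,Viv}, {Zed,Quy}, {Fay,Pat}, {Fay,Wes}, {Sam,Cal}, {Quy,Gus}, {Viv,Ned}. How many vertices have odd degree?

8

Degrees: Dee:1, Pat:1, Gus:1, Sam:2, Ned:1, Cal:1, Quy:6, Fay:3, Zed:1, Viv:2, Wes:3
Odd-degree vertices: Dee, Pat, Gus, Ned, Cal, Fay, Zed, Wes.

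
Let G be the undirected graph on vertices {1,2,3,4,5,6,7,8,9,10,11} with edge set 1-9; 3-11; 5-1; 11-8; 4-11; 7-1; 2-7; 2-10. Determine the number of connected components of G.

3

Component: {6}
Component: {3, 4, 8, 11}
Component: {1, 2, 5, 7, 9, 10}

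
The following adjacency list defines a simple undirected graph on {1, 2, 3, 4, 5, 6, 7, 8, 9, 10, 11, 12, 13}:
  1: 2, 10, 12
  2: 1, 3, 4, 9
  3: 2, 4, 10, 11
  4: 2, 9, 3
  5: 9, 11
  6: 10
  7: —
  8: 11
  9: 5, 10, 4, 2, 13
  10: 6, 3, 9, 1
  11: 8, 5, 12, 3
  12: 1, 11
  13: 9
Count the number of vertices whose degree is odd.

Degrees: 1:3, 2:4, 3:4, 4:3, 5:2, 6:1, 7:0, 8:1, 9:5, 10:4, 11:4, 12:2, 13:1
Odd-degree vertices: 1, 4, 6, 8, 9, 13.

6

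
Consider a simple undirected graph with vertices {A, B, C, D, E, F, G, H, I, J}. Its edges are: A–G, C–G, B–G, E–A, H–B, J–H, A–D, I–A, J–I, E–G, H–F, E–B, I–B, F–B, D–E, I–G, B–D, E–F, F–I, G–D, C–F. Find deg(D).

Neighbors of D: A, B, E, G.

4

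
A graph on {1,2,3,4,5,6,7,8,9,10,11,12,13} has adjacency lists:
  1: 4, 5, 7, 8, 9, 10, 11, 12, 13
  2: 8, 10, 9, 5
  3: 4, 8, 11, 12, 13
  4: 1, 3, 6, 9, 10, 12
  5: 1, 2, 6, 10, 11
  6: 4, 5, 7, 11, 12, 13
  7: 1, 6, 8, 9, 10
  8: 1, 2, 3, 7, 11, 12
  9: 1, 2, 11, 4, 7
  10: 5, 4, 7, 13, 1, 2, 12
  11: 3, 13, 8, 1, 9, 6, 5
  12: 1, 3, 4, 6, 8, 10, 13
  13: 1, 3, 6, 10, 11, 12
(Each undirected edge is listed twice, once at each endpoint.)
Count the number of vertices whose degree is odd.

Degrees: 1:9, 2:4, 3:5, 4:6, 5:5, 6:6, 7:5, 8:6, 9:5, 10:7, 11:7, 12:7, 13:6
Odd-degree vertices: 1, 3, 5, 7, 9, 10, 11, 12.

8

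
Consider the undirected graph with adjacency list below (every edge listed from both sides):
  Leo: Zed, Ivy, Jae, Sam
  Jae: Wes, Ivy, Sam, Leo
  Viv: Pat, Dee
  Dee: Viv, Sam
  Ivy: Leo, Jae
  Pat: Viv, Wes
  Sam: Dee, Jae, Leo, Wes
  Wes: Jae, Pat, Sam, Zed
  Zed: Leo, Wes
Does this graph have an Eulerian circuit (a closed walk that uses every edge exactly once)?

Yes

Degrees: Leo:4, Jae:4, Viv:2, Dee:2, Ivy:2, Pat:2, Sam:4, Wes:4, Zed:2
Every vertex has even degree and the edges form a single connected piece, so an Eulerian circuit exists.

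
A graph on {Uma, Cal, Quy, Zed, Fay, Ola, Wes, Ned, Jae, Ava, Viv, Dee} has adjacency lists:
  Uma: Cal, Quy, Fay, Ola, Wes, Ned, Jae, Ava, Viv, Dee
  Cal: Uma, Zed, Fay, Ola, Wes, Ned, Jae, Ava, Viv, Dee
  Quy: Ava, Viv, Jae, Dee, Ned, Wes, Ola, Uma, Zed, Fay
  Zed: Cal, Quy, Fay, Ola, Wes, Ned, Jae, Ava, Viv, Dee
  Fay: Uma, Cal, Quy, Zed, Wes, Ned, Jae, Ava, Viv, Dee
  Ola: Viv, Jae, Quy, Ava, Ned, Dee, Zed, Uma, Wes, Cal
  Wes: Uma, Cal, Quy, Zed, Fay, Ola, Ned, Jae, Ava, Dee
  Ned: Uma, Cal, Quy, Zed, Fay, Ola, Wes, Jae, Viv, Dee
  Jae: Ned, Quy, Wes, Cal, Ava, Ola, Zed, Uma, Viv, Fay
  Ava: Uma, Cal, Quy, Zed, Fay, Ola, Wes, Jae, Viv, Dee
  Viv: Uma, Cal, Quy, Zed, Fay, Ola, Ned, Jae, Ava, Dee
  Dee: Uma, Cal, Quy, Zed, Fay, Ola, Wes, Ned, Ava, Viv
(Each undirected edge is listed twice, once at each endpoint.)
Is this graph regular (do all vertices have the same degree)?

Degrees: Uma:10, Cal:10, Quy:10, Zed:10, Fay:10, Ola:10, Wes:10, Ned:10, Jae:10, Ava:10, Viv:10, Dee:10
All degrees equal 10; the graph is regular.

Yes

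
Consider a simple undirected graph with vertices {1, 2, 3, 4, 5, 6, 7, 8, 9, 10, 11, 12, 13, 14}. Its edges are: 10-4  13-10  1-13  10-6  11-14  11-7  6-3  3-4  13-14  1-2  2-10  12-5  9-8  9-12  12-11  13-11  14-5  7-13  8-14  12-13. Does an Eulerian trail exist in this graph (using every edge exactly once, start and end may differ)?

Degrees: 1:2, 2:2, 3:2, 4:2, 5:2, 6:2, 7:2, 8:2, 9:2, 10:4, 11:4, 12:4, 13:6, 14:4
Odd-degree vertices: none (0 total).
With 0 odd-degree vertices and all edges in one connected piece, an Eulerian trail exists.

Yes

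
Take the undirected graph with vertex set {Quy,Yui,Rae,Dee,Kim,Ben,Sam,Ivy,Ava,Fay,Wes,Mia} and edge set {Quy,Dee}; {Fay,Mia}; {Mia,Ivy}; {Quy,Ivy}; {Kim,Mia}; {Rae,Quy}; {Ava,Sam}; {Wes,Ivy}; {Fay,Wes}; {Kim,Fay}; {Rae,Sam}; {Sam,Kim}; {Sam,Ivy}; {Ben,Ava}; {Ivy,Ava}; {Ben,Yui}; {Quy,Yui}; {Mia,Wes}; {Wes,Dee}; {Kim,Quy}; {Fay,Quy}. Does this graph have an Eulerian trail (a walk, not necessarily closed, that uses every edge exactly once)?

Degrees: Quy:6, Yui:2, Rae:2, Dee:2, Kim:4, Ben:2, Sam:4, Ivy:5, Ava:3, Fay:4, Wes:4, Mia:4
Odd-degree vertices: Ivy, Ava (2 total).
The non-isolated vertices are connected and exactly 2 have odd degree, so an Eulerian trail exists (from Ivy to Ava).

Yes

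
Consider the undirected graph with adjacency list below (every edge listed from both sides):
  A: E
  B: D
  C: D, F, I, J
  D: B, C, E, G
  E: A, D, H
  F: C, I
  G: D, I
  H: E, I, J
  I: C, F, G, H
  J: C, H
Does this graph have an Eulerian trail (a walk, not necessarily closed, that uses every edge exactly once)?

No

Degrees: A:1, B:1, C:4, D:4, E:3, F:2, G:2, H:3, I:4, J:2
Odd-degree vertices: A, B, E, H (4 total).
An Eulerian trail requires 0 or 2 odd-degree vertices; here there are 4.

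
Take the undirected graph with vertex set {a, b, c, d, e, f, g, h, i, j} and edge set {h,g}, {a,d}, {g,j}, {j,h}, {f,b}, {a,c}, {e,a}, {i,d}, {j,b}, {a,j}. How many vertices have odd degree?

4

Degrees: a:4, b:2, c:1, d:2, e:1, f:1, g:2, h:2, i:1, j:4
Odd-degree vertices: c, e, f, i.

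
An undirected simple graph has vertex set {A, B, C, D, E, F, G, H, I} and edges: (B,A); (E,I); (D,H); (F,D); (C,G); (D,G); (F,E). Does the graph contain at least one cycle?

No

The graph has 9 vertices, 7 edges, and 2 connected components.
Since 7 = 9 - 2, the graph is a forest and contains no cycle.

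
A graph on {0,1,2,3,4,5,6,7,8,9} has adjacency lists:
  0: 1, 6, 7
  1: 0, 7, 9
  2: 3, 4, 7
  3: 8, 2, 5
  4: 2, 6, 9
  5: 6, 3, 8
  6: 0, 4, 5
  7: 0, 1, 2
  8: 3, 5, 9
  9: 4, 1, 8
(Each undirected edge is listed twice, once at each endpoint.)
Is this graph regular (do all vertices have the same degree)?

Degrees: 0:3, 1:3, 2:3, 3:3, 4:3, 5:3, 6:3, 7:3, 8:3, 9:3
Every vertex has degree 3, so the graph is 3-regular.

Yes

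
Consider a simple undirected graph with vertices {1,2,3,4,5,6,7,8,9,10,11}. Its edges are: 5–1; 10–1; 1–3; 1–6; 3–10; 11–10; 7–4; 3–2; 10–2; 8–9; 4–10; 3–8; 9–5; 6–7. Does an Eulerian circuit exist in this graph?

No

Degrees: 1:4, 2:2, 3:4, 4:2, 5:2, 6:2, 7:2, 8:2, 9:2, 10:5, 11:1
Vertices with odd degree: 10, 11. An Eulerian circuit requires all degrees even.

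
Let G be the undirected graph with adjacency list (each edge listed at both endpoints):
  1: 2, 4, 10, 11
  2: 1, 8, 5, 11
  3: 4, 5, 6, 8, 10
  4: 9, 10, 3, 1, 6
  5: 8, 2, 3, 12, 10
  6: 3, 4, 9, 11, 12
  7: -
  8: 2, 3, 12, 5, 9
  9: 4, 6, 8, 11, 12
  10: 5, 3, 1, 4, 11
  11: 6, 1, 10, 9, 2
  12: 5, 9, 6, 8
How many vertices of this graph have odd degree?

8

Degrees: 1:4, 2:4, 3:5, 4:5, 5:5, 6:5, 7:0, 8:5, 9:5, 10:5, 11:5, 12:4
Odd-degree vertices: 3, 4, 5, 6, 8, 9, 10, 11.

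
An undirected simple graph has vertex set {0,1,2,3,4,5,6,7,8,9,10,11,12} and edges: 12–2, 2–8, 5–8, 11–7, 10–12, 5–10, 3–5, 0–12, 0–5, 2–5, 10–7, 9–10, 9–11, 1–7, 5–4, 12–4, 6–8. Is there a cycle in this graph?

|V| = 13, |E| = 17, number of components = 1.
One cycle is 10-7-11-9-10.

Yes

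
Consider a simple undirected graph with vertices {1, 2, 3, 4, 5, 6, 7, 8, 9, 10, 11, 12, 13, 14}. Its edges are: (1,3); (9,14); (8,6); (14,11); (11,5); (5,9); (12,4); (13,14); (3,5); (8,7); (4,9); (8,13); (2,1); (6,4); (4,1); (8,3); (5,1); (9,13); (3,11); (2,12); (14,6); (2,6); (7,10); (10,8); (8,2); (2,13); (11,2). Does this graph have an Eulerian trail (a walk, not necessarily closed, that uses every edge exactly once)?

Degrees: 1:4, 2:6, 3:4, 4:4, 5:4, 6:4, 7:2, 8:6, 9:4, 10:2, 11:4, 12:2, 13:4, 14:4
Odd-degree vertices: none (0 total).
With 0 odd-degree vertices and all edges in one connected piece, an Eulerian trail exists.

Yes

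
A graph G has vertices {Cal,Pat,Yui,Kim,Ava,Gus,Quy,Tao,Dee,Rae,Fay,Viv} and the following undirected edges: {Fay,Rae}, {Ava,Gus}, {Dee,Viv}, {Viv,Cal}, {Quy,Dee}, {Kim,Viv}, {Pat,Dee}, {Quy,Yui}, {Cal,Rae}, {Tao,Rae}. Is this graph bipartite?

Partition the vertices as {Pat, Gus, Quy, Rae, Viv} vs {Cal, Yui, Kim, Ava, Tao, Dee, Fay}. Each listed edge has one endpoint in each part, so the graph is bipartite.

Yes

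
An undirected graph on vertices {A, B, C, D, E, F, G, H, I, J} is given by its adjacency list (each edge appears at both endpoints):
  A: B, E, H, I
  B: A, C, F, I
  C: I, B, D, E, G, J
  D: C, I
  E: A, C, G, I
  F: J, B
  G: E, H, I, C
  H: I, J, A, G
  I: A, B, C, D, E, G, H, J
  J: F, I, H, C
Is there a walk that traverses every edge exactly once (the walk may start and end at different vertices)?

Yes

Degrees: A:4, B:4, C:6, D:2, E:4, F:2, G:4, H:4, I:8, J:4
Odd-degree vertices: none (0 total).
The non-isolated vertices are connected and exactly 0 have odd degree, so an Eulerian trail exists.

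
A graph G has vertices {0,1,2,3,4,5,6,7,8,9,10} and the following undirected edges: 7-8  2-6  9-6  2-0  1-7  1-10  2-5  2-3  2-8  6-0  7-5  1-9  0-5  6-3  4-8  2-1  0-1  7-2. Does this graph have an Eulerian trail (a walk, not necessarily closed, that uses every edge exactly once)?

Degrees: 0:4, 1:5, 2:7, 3:2, 4:1, 5:3, 6:4, 7:4, 8:3, 9:2, 10:1
Odd-degree vertices: 1, 2, 4, 5, 8, 10 (6 total).
With 6 odd-degree vertices (more than two), no single trail can use every edge.

No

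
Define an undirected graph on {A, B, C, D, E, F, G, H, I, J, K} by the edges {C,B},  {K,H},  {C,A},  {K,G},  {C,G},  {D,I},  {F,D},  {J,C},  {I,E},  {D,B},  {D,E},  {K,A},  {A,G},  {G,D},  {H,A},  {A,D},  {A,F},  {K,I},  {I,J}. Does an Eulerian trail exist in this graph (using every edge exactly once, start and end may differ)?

Degrees: A:6, B:2, C:4, D:6, E:2, F:2, G:4, H:2, I:4, J:2, K:4
Odd-degree vertices: none (0 total).
With 0 odd-degree vertices and all edges in one connected piece, an Eulerian trail exists.

Yes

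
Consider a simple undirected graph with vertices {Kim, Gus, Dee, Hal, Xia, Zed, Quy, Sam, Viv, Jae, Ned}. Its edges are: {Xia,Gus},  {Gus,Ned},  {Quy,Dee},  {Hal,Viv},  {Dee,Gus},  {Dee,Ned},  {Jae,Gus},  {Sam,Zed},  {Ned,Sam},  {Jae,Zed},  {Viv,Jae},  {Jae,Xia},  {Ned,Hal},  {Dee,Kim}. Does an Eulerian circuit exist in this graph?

Degrees: Kim:1, Gus:4, Dee:4, Hal:2, Xia:2, Zed:2, Quy:1, Sam:2, Viv:2, Jae:4, Ned:4
Vertices with odd degree: Kim, Quy. An Eulerian circuit requires all degrees even.

No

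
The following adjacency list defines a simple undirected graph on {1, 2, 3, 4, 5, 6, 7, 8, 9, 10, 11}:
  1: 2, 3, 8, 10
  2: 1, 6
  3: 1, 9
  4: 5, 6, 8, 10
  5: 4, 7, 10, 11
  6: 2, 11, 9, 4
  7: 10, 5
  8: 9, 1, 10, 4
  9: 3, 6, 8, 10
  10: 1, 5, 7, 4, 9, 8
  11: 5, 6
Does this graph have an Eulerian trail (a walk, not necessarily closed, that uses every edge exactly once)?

Yes

Degrees: 1:4, 2:2, 3:2, 4:4, 5:4, 6:4, 7:2, 8:4, 9:4, 10:6, 11:2
Odd-degree vertices: none (0 total).
With 0 odd-degree vertices and all edges in one connected piece, an Eulerian trail exists.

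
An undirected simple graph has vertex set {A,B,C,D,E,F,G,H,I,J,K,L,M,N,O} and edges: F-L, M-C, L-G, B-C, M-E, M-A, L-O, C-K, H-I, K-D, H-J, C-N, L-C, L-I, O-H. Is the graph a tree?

The graph has 15 vertices and 15 edges.
Connected but with 15 > 14 edges, so it has a cycle and is not a tree.

No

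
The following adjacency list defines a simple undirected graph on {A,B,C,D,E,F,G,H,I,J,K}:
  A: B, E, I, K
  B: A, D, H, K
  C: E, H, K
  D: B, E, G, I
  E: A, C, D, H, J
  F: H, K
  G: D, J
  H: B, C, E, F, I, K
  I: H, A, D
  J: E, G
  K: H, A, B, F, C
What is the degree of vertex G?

Neighbors of G: D, J.

2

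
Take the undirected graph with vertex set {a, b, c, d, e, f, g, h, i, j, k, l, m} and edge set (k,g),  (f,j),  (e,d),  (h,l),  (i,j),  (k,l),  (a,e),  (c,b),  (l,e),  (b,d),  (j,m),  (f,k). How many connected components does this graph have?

1

Component: {a, b, c, d, e, f, g, h, i, j, k, l, m}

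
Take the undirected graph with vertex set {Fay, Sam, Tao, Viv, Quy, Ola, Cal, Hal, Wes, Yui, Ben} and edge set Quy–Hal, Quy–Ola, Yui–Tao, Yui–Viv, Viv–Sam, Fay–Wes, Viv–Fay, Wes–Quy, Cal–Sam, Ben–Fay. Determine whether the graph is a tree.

Yes

|V| = 11, |E| = 10.
It is connected with exactly 10 edges, hence acyclic — it is a tree.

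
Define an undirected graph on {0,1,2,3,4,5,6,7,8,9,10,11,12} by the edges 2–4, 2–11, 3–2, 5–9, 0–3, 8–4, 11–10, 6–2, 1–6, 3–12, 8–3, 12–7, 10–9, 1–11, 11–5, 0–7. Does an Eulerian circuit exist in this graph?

Degrees: 0:2, 1:2, 2:4, 3:4, 4:2, 5:2, 6:2, 7:2, 8:2, 9:2, 10:2, 11:4, 12:2
Every vertex has even degree and the edges form a single connected piece, so an Eulerian circuit exists.

Yes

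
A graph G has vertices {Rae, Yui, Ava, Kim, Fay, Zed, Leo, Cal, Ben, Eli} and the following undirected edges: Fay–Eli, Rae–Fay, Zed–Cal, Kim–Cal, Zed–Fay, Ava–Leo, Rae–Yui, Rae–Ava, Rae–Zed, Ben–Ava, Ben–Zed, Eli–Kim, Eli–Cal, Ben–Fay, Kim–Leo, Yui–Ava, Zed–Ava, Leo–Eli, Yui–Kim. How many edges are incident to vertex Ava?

5

Neighbors of Ava: Rae, Yui, Zed, Leo, Ben.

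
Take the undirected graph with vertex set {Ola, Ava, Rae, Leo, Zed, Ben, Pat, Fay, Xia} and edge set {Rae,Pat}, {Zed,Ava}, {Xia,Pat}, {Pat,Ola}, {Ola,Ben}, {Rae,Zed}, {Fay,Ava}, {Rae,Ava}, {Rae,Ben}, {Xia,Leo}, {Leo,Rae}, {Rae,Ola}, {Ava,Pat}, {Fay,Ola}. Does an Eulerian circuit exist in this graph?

Degrees: Ola:4, Ava:4, Rae:6, Leo:2, Zed:2, Ben:2, Pat:4, Fay:2, Xia:2
All degrees are even and the non-isolated vertices are connected — an Eulerian circuit exists.

Yes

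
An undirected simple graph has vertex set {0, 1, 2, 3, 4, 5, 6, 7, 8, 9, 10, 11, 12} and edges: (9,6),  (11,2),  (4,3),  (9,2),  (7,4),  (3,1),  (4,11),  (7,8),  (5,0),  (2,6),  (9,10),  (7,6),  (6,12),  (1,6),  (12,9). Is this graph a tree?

The graph has 13 vertices and 15 edges.
It splits into 2 components, so it cannot be a tree.

No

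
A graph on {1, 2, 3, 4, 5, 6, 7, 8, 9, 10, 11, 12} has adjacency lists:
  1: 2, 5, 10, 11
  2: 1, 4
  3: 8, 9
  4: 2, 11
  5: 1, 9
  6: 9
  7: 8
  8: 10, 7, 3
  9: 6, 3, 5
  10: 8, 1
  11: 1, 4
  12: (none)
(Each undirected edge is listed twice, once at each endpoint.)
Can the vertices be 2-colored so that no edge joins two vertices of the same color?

Yes

Color {2, 3, 5, 6, 7, 10, 11, 12} black and {1, 4, 8, 9} white. No edge joins two same-colored vertices, so the graph is bipartite.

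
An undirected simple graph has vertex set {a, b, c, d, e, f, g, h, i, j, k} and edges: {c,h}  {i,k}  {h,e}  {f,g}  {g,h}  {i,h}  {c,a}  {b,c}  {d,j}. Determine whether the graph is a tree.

|V| = 11, |E| = 9.
It splits into 2 components, so it cannot be a tree.

No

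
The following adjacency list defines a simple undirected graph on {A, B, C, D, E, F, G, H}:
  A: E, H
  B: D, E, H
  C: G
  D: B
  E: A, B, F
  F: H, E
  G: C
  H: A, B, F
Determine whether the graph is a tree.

The graph has 8 vertices and 8 edges.
It splits into 2 components, so it cannot be a tree.

No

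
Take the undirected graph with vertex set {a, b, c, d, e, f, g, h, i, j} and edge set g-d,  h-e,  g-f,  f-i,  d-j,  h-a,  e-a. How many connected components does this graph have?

Component: {b}
Component: {c}
Component: {a, e, h}
Component: {d, f, g, i, j}

4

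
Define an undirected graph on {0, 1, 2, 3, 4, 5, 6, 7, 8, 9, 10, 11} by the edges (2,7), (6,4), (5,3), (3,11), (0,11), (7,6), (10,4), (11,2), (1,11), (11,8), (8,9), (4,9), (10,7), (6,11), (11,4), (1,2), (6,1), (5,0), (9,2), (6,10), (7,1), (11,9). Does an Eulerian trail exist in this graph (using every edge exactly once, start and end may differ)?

Degrees: 0:2, 1:4, 2:4, 3:2, 4:4, 5:2, 6:5, 7:4, 8:2, 9:4, 10:3, 11:8
Odd-degree vertices: 6, 10 (2 total).
With 2 odd-degree vertices and all edges in one connected piece, an Eulerian trail exists (from 6 to 10).

Yes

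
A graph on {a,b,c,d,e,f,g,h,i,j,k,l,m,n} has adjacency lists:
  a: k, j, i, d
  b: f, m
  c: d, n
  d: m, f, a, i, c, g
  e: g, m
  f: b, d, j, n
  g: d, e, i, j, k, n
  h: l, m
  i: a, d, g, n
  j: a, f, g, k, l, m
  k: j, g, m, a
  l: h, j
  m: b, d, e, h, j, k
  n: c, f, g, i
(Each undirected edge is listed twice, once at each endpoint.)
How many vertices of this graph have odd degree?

Degrees: a:4, b:2, c:2, d:6, e:2, f:4, g:6, h:2, i:4, j:6, k:4, l:2, m:6, n:4
Odd-degree vertices: none.

0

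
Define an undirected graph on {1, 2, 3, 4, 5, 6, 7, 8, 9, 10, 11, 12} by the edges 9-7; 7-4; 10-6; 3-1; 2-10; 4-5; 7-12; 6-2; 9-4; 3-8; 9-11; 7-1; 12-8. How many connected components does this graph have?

2

Component: {2, 6, 10}
Component: {1, 3, 4, 5, 7, 8, 9, 11, 12}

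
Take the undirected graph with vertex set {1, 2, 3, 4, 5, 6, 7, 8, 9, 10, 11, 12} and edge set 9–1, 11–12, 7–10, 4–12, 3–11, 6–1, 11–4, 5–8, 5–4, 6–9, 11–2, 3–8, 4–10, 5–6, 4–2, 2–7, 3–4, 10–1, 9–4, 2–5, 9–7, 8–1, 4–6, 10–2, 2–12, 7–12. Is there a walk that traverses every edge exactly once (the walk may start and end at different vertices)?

Degrees: 1:4, 2:6, 3:3, 4:8, 5:4, 6:4, 7:4, 8:3, 9:4, 10:4, 11:4, 12:4
Odd-degree vertices: 3, 8 (2 total).
With 2 odd-degree vertices and all edges in one connected piece, an Eulerian trail exists (from 3 to 8).

Yes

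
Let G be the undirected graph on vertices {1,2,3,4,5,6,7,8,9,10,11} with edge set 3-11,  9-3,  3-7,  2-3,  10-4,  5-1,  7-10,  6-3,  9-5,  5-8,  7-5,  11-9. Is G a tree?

No

The graph has 11 vertices and 12 edges.
A tree on 11 vertices has exactly 10 edges; this graph has 12, so it contains a cycle and is not a tree.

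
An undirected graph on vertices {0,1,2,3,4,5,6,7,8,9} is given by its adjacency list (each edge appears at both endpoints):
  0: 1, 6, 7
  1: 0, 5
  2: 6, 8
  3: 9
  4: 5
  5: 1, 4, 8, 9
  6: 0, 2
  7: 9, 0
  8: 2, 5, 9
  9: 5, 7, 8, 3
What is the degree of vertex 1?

Neighbors of 1: 0, 5.

2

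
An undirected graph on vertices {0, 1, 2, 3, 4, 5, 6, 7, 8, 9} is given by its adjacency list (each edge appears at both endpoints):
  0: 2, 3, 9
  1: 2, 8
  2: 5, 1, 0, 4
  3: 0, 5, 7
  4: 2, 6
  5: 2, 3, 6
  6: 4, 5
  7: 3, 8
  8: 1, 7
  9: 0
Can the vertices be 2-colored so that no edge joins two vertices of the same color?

Yes

Partition the vertices as {2, 3, 6, 8, 9} vs {0, 1, 4, 5, 7}. Each listed edge has one endpoint in each part, so the graph is bipartite.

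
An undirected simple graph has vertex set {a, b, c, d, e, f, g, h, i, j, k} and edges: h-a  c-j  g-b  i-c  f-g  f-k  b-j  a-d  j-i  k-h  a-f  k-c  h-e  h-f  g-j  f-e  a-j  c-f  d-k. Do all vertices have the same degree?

No

Degrees: a:4, b:2, c:4, d:2, e:2, f:6, g:3, h:4, i:2, j:5, k:4
Vertex b has degree 2 while f has degree 6, so the graph is not regular.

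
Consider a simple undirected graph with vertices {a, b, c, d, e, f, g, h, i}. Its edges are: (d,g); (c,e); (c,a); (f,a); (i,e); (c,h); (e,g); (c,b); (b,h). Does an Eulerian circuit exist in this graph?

No

Degrees: a:2, b:2, c:4, d:1, e:3, f:1, g:2, h:2, i:1
Vertices with odd degree: d, e, f, i. An Eulerian circuit requires all degrees even.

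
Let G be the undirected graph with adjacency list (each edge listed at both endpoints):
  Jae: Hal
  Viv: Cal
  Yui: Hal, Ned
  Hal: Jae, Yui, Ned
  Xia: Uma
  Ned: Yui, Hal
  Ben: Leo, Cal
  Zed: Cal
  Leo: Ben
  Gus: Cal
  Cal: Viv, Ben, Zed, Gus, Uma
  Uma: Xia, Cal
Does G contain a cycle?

The graph has 12 vertices, 11 edges, and 2 connected components.
Since 11 > 12 - 2, a cycle must exist; for instance Hal-Ned-Yui-Hal.

Yes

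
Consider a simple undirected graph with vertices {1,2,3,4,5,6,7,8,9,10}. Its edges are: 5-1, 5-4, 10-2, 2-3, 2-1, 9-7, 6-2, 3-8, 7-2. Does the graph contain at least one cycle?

The graph has 10 vertices, 9 edges, and 1 connected component.
A forest on 10 vertices with 1 component has exactly 9 edges, which matches — so no cycle.

No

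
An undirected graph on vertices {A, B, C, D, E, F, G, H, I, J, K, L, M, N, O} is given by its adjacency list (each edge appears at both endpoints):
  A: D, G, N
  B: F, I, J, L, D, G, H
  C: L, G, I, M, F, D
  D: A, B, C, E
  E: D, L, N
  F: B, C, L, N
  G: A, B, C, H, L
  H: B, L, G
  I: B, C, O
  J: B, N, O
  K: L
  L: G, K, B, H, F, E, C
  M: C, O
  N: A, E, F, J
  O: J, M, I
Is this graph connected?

A breadth-first search from A visits A, D, G, N, C, E, B, H, L, J, F, M, I, K, O — all 15 vertices — so the graph is connected.

Yes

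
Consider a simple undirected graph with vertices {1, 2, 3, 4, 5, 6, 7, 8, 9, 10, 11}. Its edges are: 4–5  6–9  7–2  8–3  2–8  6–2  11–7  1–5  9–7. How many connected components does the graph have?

Component: {10}
Component: {1, 4, 5}
Component: {2, 3, 6, 7, 8, 9, 11}

3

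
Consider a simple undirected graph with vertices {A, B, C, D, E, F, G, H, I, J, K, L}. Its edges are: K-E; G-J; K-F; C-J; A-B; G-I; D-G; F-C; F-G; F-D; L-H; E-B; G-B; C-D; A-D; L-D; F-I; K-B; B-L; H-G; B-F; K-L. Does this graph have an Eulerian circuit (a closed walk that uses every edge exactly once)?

No

Degrees: A:2, B:6, C:3, D:5, E:2, F:6, G:6, H:2, I:2, J:2, K:4, L:4
Vertices with odd degree: C, D. An Eulerian circuit requires all degrees even.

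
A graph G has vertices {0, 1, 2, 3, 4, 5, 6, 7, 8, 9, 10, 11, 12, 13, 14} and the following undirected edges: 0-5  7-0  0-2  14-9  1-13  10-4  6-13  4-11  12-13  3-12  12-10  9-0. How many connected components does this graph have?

3

Component: {8}
Component: {0, 2, 5, 7, 9, 14}
Component: {1, 3, 4, 6, 10, 11, 12, 13}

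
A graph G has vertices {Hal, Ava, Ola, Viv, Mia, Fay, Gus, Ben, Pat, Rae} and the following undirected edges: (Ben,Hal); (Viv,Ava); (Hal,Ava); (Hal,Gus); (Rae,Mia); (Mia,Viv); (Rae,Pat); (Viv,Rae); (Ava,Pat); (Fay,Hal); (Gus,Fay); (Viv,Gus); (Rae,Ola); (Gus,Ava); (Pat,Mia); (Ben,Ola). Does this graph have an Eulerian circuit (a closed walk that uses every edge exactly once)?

Degrees: Hal:4, Ava:4, Ola:2, Viv:4, Mia:3, Fay:2, Gus:4, Ben:2, Pat:3, Rae:4
Vertices with odd degree: Mia, Pat. An Eulerian circuit requires all degrees even.

No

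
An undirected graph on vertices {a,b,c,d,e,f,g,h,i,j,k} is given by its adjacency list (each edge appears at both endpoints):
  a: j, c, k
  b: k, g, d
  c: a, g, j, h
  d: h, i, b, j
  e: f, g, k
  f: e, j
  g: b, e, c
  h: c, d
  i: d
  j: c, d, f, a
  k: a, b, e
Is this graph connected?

Starting from a and exploring outward reaches every vertex (a, c, k, j, g, h, e, b, d, f, i); the graph is connected.

Yes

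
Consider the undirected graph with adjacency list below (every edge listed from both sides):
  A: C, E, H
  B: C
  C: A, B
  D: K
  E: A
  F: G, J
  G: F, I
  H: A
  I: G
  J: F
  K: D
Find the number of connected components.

Component: {D, K}
Component: {F, G, I, J}
Component: {A, B, C, E, H}

3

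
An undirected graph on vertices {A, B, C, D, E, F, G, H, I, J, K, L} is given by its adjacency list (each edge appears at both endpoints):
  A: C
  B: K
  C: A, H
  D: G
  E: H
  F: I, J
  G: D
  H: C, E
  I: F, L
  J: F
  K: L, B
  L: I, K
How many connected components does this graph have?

3

Component: {D, G}
Component: {A, C, E, H}
Component: {B, F, I, J, K, L}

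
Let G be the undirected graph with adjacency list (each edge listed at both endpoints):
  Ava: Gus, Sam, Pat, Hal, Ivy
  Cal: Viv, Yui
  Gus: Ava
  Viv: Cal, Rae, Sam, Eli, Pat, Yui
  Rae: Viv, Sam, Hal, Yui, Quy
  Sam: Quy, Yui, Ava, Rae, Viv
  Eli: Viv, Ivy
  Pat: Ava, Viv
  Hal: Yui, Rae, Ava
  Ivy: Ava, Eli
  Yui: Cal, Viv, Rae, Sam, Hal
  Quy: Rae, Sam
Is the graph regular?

Degrees: Ava:5, Cal:2, Gus:1, Viv:6, Rae:5, Sam:5, Eli:2, Pat:2, Hal:3, Ivy:2, Yui:5, Quy:2
Vertex Gus has degree 1 while Viv has degree 6, so the graph is not regular.

No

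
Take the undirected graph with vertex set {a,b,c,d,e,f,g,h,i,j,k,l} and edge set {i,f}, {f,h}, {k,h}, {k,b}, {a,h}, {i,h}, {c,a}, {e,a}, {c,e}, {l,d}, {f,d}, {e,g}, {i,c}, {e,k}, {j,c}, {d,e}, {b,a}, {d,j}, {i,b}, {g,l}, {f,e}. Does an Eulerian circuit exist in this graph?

No

Degrees: a:4, b:3, c:4, d:4, e:6, f:4, g:2, h:4, i:4, j:2, k:3, l:2
Vertices with odd degree: b, k. An Eulerian circuit requires all degrees even.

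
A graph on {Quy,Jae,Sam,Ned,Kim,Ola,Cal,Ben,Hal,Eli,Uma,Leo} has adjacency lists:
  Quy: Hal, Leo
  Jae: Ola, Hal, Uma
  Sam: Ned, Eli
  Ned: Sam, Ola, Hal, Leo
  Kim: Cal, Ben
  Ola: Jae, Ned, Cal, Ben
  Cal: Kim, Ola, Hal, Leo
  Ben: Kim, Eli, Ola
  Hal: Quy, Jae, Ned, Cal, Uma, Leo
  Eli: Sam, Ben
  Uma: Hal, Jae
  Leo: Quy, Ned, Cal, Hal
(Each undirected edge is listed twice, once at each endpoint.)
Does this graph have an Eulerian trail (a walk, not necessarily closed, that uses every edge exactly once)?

Yes

Degrees: Quy:2, Jae:3, Sam:2, Ned:4, Kim:2, Ola:4, Cal:4, Ben:3, Hal:6, Eli:2, Uma:2, Leo:4
Odd-degree vertices: Jae, Ben (2 total).
The non-isolated vertices are connected and exactly 2 have odd degree, so an Eulerian trail exists (from Jae to Ben).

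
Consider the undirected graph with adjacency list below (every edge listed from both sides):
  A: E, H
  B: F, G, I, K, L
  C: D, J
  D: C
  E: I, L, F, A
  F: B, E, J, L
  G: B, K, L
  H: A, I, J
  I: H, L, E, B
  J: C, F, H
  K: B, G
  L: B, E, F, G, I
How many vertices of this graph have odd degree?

6

Degrees: A:2, B:5, C:2, D:1, E:4, F:4, G:3, H:3, I:4, J:3, K:2, L:5
Odd-degree vertices: B, D, G, H, J, L.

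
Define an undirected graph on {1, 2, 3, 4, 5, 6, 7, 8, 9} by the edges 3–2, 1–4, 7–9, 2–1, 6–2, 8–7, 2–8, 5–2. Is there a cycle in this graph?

The graph has 9 vertices, 8 edges, and 1 connected component.
A forest on 9 vertices with 1 component has exactly 8 edges, which matches — so no cycle.

No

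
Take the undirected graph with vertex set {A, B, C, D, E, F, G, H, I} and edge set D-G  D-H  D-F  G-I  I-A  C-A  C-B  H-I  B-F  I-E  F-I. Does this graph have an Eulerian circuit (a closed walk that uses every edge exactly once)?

No

Degrees: A:2, B:2, C:2, D:3, E:1, F:3, G:2, H:2, I:5
Vertices with odd degree: D, E, F, I. An Eulerian circuit requires all degrees even.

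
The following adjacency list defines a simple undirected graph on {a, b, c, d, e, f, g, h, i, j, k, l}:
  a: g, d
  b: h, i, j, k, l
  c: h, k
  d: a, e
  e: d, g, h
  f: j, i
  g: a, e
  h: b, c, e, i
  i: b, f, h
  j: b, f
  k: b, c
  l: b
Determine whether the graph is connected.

Yes

Starting from a and exploring outward reaches every vertex (a, g, d, e, h, c, i, b, k, f, l, j); the graph is connected.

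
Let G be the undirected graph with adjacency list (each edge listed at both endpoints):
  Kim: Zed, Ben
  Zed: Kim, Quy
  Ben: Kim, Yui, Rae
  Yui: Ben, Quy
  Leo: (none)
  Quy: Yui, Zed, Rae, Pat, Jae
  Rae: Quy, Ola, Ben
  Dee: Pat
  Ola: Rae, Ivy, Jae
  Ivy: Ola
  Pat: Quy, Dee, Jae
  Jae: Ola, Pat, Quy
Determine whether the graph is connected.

Component: {Leo}
Component: {Kim, Zed, Ben, Yui, Quy, Rae, Dee, Ola, Ivy, Pat, Jae}
No edge joins these 2 groups, so the graph is disconnected.

No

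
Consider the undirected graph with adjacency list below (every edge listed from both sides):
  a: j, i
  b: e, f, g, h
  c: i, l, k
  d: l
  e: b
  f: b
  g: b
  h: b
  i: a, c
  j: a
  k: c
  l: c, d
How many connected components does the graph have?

Component: {b, e, f, g, h}
Component: {a, c, d, i, j, k, l}

2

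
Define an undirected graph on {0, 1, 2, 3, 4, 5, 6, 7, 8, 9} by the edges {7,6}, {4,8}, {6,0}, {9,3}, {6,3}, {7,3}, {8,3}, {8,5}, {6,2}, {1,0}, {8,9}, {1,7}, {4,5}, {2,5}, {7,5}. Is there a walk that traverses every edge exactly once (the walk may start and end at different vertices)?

Degrees: 0:2, 1:2, 2:2, 3:4, 4:2, 5:4, 6:4, 7:4, 8:4, 9:2
Odd-degree vertices: none (0 total).
The non-isolated vertices are connected and exactly 0 have odd degree, so an Eulerian trail exists.

Yes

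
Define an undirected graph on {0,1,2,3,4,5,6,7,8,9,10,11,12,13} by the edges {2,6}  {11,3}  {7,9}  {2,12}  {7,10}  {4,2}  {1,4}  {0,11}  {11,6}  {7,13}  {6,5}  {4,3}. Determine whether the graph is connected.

No

Component: {8}
Component: {7, 9, 10, 13}
Component: {0, 1, 2, 3, 4, 5, 6, 11, 12}
There are 3 separate components, so the graph is not connected.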